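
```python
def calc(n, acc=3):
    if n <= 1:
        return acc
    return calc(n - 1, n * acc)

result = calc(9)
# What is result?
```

Accumulator trace (n, acc): (9, 3) -> (8, 27) -> (7, 216) -> (6, 1512) -> (5, 9072) -> (4, 45360) -> (3, 181440) -> (2, 544320) -> (1, 1088640) -> return 1088640

Answer: 1088640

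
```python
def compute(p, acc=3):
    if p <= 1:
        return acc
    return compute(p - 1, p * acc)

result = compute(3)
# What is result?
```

Accumulator trace (n, acc): (3, 3) -> (2, 9) -> (1, 18) -> return 18

Answer: 18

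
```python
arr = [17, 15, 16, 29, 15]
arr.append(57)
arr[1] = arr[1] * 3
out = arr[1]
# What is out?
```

Trace:
`arr = [17, 15, 16, 29, 15]` → arr = [17, 15, 16, 29, 15]
`arr.append(57)` → arr = [17, 15, 16, 29, 15, 57]
`arr[1] = arr[1] * 3` → arr = [17, 45, 16, 29, 15, 57]
`out = arr[1]` → out = 45
So out = 45

Answer: 45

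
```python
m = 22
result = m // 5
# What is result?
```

Trace:
`m = 22` → m = 22
`result = m // 5` → result = 4
So result = 4

Answer: 4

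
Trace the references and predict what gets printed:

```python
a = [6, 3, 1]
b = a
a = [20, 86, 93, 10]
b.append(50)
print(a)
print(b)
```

Key concept: rebinding vs mutation: a is rebound to a new list, b still points at the original.
Step by step:
`a = [6, 3, 1]` → a = [6, 3, 1]
`b = a` → b = [6, 3, 1] (same object as a)
`a = [20, 86, 93, 10]` → a = [20, 86, 93, 10]
`b.append(50)` → b = [6, 3, 1, 50]
`print(a)` → prints [20, 86, 93, 10]
`print(b)` → prints [6, 3, 1, 50]

Answer:
[20, 86, 93, 10]
[6, 3, 1, 50]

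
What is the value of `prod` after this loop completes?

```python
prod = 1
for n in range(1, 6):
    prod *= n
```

5! = 120
`prod` takes the values: 1 → 2 → 6 → 24 → 120

Answer: 120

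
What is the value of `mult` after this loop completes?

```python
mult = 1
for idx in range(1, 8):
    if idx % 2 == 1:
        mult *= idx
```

Product of odd numbers 1 to 7
`mult` takes the values: 1 → 3 → 15 → 105

Answer: 105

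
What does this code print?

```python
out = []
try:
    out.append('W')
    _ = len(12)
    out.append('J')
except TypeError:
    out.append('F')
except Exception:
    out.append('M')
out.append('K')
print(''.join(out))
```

Execution trace: 'W' (try body) → 'F' (except TypeError) → 'K' (after the try/except). Output: WFK

Answer: WFK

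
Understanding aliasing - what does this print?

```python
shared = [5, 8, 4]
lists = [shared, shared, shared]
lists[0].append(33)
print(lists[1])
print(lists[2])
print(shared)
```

Key concept: list of same reference.
Step by step:
`shared = [5, 8, 4]` → shared = [5, 8, 4]
`lists = [shared, shared, shared]` → lists = [[5, 8, 4], [5, 8, 4], [5, 8, 4]]
`lists[0].append(33)` → shared = [5, 8, 4, 33]; lists = [[5, 8, 4, 33], [5, 8, 4, 33], [5, 8, 4, 33]]
`print(lists[1])` → prints [5, 8, 4, 33]
`print(lists[2])` → prints [5, 8, 4, 33]
`print(shared)` → prints [5, 8, 4, 33]

Answer:
[5, 8, 4, 33]
[5, 8, 4, 33]
[5, 8, 4, 33]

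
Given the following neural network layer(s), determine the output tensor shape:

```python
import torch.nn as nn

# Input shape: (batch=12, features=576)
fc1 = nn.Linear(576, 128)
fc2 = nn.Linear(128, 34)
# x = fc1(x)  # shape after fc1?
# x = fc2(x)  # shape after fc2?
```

Input: (12, 576) -> after fc1: (12, 128) -> Output: (12, 34)

Answer: (12, 34)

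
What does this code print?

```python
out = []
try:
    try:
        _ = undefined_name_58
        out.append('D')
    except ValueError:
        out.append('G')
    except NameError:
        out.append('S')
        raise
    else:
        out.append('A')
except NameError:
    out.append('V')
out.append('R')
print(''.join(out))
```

Execution trace: 'S' (inner except NameError) → 'V' (outer except NameError) → 'R' (after the try/except). Output: SVR

Answer: SVR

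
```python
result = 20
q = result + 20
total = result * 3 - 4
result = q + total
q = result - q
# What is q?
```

Trace:
`result = 20` → result = 20
`q = result + 20` → q = 40
`total = result * 3 - 4` → total = 56
`result = q + total` → result = 96
`q = result - q` → q = 56
So q = 56

Answer: 56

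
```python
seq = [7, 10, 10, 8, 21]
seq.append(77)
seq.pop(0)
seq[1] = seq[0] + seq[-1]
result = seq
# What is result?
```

Trace:
`seq = [7, 10, 10, 8, 21]` → seq = [7, 10, 10, 8, 21]
`seq.append(77)` → seq = [7, 10, 10, 8, 21, 77]
`seq.pop(0)` → seq = [10, 10, 8, 21, 77]
`seq[1] = seq[0] + seq[-1]` → seq = [10, 87, 8, 21, 77]
`result = seq` → result = [10, 87, 8, 21, 77]
So result = [10, 87, 8, 21, 77]

Answer: [10, 87, 8, 21, 77]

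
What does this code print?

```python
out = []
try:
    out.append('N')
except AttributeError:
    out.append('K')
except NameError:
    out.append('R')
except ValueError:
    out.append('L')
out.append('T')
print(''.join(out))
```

Execution trace: 'N' (try body, no exception) → 'T' (after the try/except). Output: NT

Answer: NT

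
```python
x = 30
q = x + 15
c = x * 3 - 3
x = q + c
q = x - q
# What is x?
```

Trace:
`x = 30` → x = 30
`q = x + 15` → q = 45
`c = x * 3 - 3` → c = 87
`x = q + c` → x = 132
`q = x - q` → q = 87
So x = 132

Answer: 132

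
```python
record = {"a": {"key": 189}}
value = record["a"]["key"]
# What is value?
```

Trace:
`record = {"a": {"key": 189}}` → record = {'a': {'key': 189}}
`value = record["a"]["key"]` → value = 189
So value = 189

Answer: 189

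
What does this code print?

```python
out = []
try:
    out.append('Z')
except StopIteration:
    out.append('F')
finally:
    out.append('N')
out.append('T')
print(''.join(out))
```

Execution trace: 'Z' (try body, no exception) → 'N' (finally) → 'T' (after the try/except). Output: ZNT

Answer: ZNT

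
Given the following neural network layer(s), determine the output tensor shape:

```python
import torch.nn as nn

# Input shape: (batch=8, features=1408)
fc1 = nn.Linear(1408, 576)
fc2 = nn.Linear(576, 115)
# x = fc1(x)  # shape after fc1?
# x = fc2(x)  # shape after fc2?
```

Input: (8, 1408) -> after fc1: (8, 576) -> Output: (8, 115)

Answer: (8, 115)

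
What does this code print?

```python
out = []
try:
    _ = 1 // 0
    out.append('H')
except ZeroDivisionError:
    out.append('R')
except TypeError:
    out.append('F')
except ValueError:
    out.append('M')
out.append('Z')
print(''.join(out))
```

Execution trace: 'R' (except ZeroDivisionError) → 'Z' (after the try/except). Output: RZ

Answer: RZ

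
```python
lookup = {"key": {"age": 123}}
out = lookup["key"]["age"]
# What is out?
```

Trace:
`lookup = {"key": {"age": 123}}` → lookup = {'key': {'age': 123}}
`out = lookup["key"]["age"]` → out = 123
So out = 123

Answer: 123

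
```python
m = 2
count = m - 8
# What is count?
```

Trace:
`m = 2` → m = 2
`count = m - 8` → count = -6
So count = -6

Answer: -6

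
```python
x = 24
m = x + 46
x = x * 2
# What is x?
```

Trace:
`x = 24` → x = 24
`m = x + 46` → m = 70
`x = x * 2` → x = 48
So x = 48

Answer: 48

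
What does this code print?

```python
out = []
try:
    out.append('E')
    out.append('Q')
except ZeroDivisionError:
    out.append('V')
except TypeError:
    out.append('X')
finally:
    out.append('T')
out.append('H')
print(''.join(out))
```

Execution trace: 'E' (try body) → 'Q' (try body, no exception) → 'T' (finally) → 'H' (after the try/except). Output: EQTH

Answer: EQTH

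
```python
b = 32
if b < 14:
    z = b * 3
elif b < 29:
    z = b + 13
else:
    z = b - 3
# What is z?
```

Trace:
`b = 32` → b = 32
`if b < 14: ...` → b < 14 is False, b < 29 is False, take else branch → z = 29
So z = 29

Answer: 29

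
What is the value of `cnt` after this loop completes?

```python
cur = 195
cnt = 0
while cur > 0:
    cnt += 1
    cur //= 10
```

Count digits by repeated division by 10
`cnt` takes the values: 0 → 1 → 2 → 3

Answer: 3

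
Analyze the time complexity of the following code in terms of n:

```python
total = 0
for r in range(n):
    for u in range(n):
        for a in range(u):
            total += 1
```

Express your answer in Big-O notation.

Each loop level contributes: n × n × n. Multiplying the contributions gives O(n^3).

Answer: O(n^3)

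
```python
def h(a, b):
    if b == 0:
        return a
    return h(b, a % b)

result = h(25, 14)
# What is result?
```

h(25, 14) -> h(14, 11) -> h(11, 3) -> h(3, 2) -> h(2, 1) -> h(1, 0) -> 1

Answer: 1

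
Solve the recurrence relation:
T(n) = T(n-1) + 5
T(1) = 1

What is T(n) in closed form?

Unrolling: T(n) = T(1) + 5·(n-1) = 1 + 5(n-1) = 5n - 4.

Answer: T(n) = 5n - 4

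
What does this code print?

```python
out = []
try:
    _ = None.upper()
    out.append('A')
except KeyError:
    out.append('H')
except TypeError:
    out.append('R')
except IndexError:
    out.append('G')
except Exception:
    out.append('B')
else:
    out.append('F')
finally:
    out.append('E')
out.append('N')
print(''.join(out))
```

Execution trace: 'B' (except Exception) → 'E' (finally) → 'N' (after the try/except). Output: BEN

Answer: BEN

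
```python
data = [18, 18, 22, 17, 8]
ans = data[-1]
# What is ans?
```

Trace:
`data = [18, 18, 22, 17, 8]` → data = [18, 18, 22, 17, 8]
`ans = data[-1]` → ans = 8
So ans = 8

Answer: 8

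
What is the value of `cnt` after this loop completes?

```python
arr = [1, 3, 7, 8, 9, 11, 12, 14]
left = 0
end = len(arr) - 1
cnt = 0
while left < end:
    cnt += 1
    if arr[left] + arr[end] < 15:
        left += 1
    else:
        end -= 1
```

Steps to find pair summing to 15
`cnt` takes the values: 0 → 1 → 2 → 3 → 4 → 5 → 6 → 7

Answer: 7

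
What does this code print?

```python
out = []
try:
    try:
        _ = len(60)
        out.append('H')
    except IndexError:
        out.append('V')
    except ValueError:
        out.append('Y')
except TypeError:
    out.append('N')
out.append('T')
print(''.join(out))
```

Execution trace: 'N' (outer except TypeError) → 'T' (after the try/except). Output: NT

Answer: NT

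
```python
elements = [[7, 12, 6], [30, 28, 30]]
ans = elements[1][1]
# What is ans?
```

Trace:
`elements = [[7, 12, 6], [30, 28, 30]]` → elements = [[7, 12, 6], [30, 28, 30]]
`ans = elements[1][1]` → ans = 28
So ans = 28

Answer: 28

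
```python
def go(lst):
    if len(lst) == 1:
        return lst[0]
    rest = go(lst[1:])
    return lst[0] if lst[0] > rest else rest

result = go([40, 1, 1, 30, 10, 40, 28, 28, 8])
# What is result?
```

Recursive max over [40, 1, 1, 30, 10, 40, 28, 28, 8] = 40

Answer: 40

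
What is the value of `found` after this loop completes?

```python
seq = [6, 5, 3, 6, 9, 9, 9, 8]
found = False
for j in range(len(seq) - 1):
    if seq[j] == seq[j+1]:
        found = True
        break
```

Check consecutive duplicates in [6, 5, 3, 6, 9, 9, 9, 8]
`found` takes the values: False → True

Answer: True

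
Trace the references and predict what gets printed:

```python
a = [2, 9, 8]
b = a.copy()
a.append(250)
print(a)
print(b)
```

Key concept: list.copy() creates independent copy.
Step by step:
`a = [2, 9, 8]` → a = [2, 9, 8]
`b = a.copy()` → b = [2, 9, 8]
`a.append(250)` → a = [2, 9, 8, 250]
`print(a)` → prints [2, 9, 8, 250]
`print(b)` → prints [2, 9, 8]

Answer:
[2, 9, 8, 250]
[2, 9, 8]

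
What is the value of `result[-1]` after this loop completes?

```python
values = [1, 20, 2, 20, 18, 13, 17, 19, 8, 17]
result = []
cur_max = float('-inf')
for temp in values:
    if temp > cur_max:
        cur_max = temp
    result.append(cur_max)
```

Running max ends at 20
`result` takes the values: [] → [1] → [1, 20] → [1, 20, 20] → [1, 20, 20, 20] → [1, 20, 20, 20, 20] → [1, 20, 20, 20, 20, 20] → [1, 20, 20, 20, 20, 20, 20] → [1, 20, 20, 20, 20, 20, 20, 20] → [1, 20, 20, 20, 20, 20, 20, 20, 20] → [1, 20, 20, 20, 20, 20, 20, 20, 20, 20]
So `result[-1]` = 20

Answer: 20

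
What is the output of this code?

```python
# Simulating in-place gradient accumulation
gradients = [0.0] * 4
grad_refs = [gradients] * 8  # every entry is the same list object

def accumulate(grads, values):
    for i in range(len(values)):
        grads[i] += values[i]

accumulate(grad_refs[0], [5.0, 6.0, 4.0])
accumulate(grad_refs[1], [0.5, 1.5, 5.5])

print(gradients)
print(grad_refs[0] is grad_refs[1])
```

Key concept: gradient accumulation aliasing.
Step by step:
`gradients = [0.0] * 4` → gradients = [0.0, 0.0, 0.0, 0.0]
`grad_refs = [gradients] * 8` → grad_refs = [[0.0, 0.0, 0.0, 0.0], [0.0, 0.0, 0.0, 0.0], [0.0, 0.0, 0.0, 0.0], [0.0, 0.0, 0.0, 0.0], [0.0, 0.0, 0.0, 0.0], [0.0, 0.0, 0.0, 0.0], [0.0, 0.0, 0.0, 0.0], [0.0, 0.0, 0.0, 0.0]]
`accumulate(grad_refs[0], [5.0, 6.0, 4.0])` → gradients = [5.0, 6.0, 4.0, 0.0]; grad_refs = [[5.0, 6.0, 4.0, 0.0], [5.0, 6.0, 4.0, 0.0], [5.0, 6.0, 4.0, 0.0], [5.0, 6.0, 4.0, 0.0], [5.0, 6.0, 4.0, 0.0], [5.0, 6.0, 4.0, 0.0], [5.0, 6.0, 4.0, 0.0], [5.0, 6.0, 4.0, 0.0]]
`accumulate(grad_refs[1], [0.5, 1.5, 5.5])` → gradients = [5.5, 7.5, 9.5, 0.0]; grad_refs = [[5.5, 7.5, 9.5, 0.0], [5.5, 7.5, 9.5, 0.0], [5.5, 7.5, 9.5, 0.0], [5.5, 7.5, 9.5, 0.0], [5.5, 7.5, 9.5, 0.0], [5.5, 7.5, 9.5, 0.0], [5.5, 7.5, 9.5, 0.0], [5.5, 7.5, 9.5, 0.0]]
`print(gradients)` → prints [5.5, 7.5, 9.5, 0.0]
`print(grad_refs[0] is grad_refs[1])` → prints True

Answer:
[5.5, 7.5, 9.5, 0.0]
True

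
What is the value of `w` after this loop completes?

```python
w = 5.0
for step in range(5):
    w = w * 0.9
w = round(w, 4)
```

Exponential decay: 5.0 * 0.9^5
`w` takes the values: 5.0 → 4.5 → 4.05 → 3.645 → 3.2805 → 2.95245 → 2.9525

Answer: 2.9525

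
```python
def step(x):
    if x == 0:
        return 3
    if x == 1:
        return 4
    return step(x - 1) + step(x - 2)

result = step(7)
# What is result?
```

Build up from base cases: step(0)=3, step(1)=4, step(2)=7, step(3)=11, step(4)=18, step(5)=29, step(6)=47, ..., step(7)=76

Answer: 76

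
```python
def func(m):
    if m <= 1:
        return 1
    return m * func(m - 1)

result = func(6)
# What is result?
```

func(6) = 6 * 5 * 4 * 3 * 2 * 1 = 720

Answer: 720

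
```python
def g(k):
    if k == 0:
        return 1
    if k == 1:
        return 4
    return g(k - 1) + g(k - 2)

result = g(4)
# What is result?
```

Build up from base cases: g(0)=1, g(1)=4, g(2)=5, g(3)=9, g(4)=14

Answer: 14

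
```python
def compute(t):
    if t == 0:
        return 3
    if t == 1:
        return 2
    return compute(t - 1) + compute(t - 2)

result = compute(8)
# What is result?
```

Build up from base cases: compute(0)=3, compute(1)=2, compute(2)=5, compute(3)=7, compute(4)=12, compute(5)=19, compute(6)=31, ..., compute(8)=81

Answer: 81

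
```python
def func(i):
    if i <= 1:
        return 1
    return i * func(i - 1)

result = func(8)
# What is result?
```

func(8) = 8 * 7 * 6 * 5 * 4 * 3 * 2 * 1 = 40320

Answer: 40320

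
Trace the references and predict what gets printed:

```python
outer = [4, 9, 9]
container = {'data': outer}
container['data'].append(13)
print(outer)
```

Key concept: dict holds reference to list.
Step by step:
`outer = [4, 9, 9]` → outer = [4, 9, 9]
`container = {'data': outer}` → container = {'data': [4, 9, 9]}
`container['data'].append(13)` → outer = [4, 9, 9, 13]; container = {'data': [4, 9, 9, 13]}
`print(outer)` → prints [4, 9, 9, 13]

Answer: [4, 9, 9, 13]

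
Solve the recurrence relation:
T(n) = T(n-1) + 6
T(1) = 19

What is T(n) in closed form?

Unrolling: T(n) = T(1) + 6·(n-1) = 19 + 6(n-1) = 6n + 13.

Answer: T(n) = 6n + 13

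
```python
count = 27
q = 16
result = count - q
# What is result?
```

Trace:
`count = 27` → count = 27
`q = 16` → q = 16
`result = count - q` → result = 11
So result = 11

Answer: 11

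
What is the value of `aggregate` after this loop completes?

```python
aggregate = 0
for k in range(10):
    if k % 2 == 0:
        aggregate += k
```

Sum of even numbers 0 to 9
`aggregate` takes the values: 0 → 2 → 6 → 12 → 20

Answer: 20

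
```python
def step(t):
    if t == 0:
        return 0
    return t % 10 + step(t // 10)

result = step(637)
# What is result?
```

Sum of digits of 637: 7 + 3 + 6 = 16

Answer: 16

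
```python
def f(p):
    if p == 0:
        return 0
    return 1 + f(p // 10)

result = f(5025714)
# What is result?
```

Count of digits of 5025714: 7

Answer: 7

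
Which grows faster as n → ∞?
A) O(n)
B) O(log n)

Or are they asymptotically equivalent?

O(n) vs O(log n): Higher order terms dominate.

Answer: A) O(n) grows faster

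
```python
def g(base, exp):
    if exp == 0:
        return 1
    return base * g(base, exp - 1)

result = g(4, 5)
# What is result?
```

g(4, 5) = 4 * 4 * 4 * 4 * 4 = 1024

Answer: 1024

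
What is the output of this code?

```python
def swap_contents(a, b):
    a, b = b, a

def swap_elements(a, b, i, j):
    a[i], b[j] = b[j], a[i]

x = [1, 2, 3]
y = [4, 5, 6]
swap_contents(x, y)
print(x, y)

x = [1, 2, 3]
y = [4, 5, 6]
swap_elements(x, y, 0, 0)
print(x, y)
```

Key concept: parameter rebinding vs mutation.
Step by step:
`x = [1, 2, 3]` → x = [1, 2, 3]
`y = [4, 5, 6]` → y = [4, 5, 6]
`swap_contents(x, y)` → no visible change to tracked variables
`print(x, y)` → prints [1, 2, 3] [4, 5, 6]
`x = [1, 2, 3]` → x = [1, 2, 3]
`y = [4, 5, 6]` → y = [4, 5, 6]
`swap_elements(x, y, 0, 0)` → x = [4, 2, 3]; y = [1, 5, 6]
`print(x, y)` → prints [4, 2, 3] [1, 5, 6]

Answer:
[1, 2, 3] [4, 5, 6]
[4, 2, 3] [1, 5, 6]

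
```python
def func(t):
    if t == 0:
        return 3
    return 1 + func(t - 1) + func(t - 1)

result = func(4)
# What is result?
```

func(t) = 1 + 2·func(t-1), func(0)=3. Closed form: (3+1)·2^4 - 1 = 63.

Answer: 63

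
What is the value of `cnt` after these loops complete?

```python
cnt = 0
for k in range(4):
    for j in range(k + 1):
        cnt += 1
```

Triangle: 1 + 2 + ... + 4
`cnt` takes the values: 0 → 1 → 2 → 3 → 4 → 5 → 6 → 7 → 8 → 9 → 10

Answer: 10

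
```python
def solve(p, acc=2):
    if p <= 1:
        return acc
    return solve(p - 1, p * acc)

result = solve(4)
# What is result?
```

Accumulator trace (n, acc): (4, 2) -> (3, 8) -> (2, 24) -> (1, 48) -> return 48

Answer: 48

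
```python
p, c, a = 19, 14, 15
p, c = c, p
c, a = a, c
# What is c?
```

Trace:
`p, c, a = 19, 14, 15` → p = 19; c = 14; a = 15
`p, c = c, p` → p = 14; c = 19
`c, a = a, c` → c = 15; a = 19
So c = 15

Answer: 15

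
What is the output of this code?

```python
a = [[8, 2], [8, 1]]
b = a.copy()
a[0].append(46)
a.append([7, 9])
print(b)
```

Key concept: shallow copy with nested lists.
Step by step:
`a = [[8, 2], [8, 1]]` → a = [[8, 2], [8, 1]]
`b = a.copy()` → b = [[8, 2], [8, 1]]
`a[0].append(46)` → a = [[8, 2, 46], [8, 1]]; b = [[8, 2, 46], [8, 1]]
`a.append([7, 9])` → a = [[8, 2, 46], [8, 1], [7, 9]]
`print(b)` → prints [[8, 2, 46], [8, 1]]

Answer: [[8, 2, 46], [8, 1]]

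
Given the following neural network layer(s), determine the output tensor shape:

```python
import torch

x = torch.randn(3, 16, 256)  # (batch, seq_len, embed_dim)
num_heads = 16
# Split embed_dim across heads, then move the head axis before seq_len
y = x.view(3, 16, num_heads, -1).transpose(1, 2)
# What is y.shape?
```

Input: (3, 16, 256) -> head_dim = 256 // 16 = 16; after view: (3, 16, 16, 16) -> after transpose(1, 2): (3, 16, 16, 16) -> Output: (3, 16, 16, 16)

Answer: (3, 16, 16, 16)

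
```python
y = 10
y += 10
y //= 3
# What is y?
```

Trace:
`y = 10` → y = 10
`y += 10` → y = 20
`y //= 3` → y = 6
So y = 6

Answer: 6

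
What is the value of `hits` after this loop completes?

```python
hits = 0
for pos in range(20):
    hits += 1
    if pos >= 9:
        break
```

Loop breaks when pos reaches 9, hits is 10
`hits` takes the values: 0 → 1 → 2 → 3 → 4 → 5 → 6 → 7 → 8 → 9 → 10

Answer: 10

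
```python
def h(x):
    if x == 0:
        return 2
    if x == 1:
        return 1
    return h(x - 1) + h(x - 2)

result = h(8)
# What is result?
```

Build up from base cases: h(0)=2, h(1)=1, h(2)=3, h(3)=4, h(4)=7, h(5)=11, h(6)=18, ..., h(8)=47

Answer: 47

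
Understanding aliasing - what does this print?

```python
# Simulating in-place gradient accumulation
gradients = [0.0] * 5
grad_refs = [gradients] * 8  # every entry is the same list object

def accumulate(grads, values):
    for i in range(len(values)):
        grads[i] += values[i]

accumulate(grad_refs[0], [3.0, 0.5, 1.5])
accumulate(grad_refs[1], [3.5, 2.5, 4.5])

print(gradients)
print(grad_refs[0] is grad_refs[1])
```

Key concept: gradient accumulation aliasing.
Step by step:
`gradients = [0.0] * 5` → gradients = [0.0, 0.0, 0.0, 0.0, 0.0]
`grad_refs = [gradients] * 8` → grad_refs = [[0.0, 0.0, 0.0, 0.0, 0.0], [0.0, 0.0, 0.0, 0.0, 0.0], [0.0, 0.0, 0.0, 0.0, 0.0], [0.0, 0.0, 0.0, 0.0, 0.0], [0.0, 0.0, 0.0, 0.0, 0.0], [0.0, 0.0, 0.0, 0.0, 0.0], [0.0, 0.0, 0.0, 0.0, 0.0], [0.0, 0.0, 0.0, 0.0, 0.0]]
`accumulate(grad_refs[0], [3.0, 0.5, 1.5])` → gradients = [3.0, 0.5, 1.5, 0.0, 0.0]; grad_refs = [[3.0, 0.5, 1.5, 0.0, 0.0], [3.0, 0.5, 1.5, 0.0, 0.0], [3.0, 0.5, 1.5, 0.0, 0.0], [3.0, 0.5, 1.5, 0.0, 0.0], [3.0, 0.5, 1.5, 0.0, 0.0], [3.0, 0.5, 1.5, 0.0, 0.0], [3.0, 0.5, 1.5, 0.0, 0.0], [3.0, 0.5, 1.5, 0.0, 0.0]]
`accumulate(grad_refs[1], [3.5, 2.5, 4.5])` → gradients = [6.5, 3.0, 6.0, 0.0, 0.0]; grad_refs = [[6.5, 3.0, 6.0, 0.0, 0.0], [6.5, 3.0, 6.0, 0.0, 0.0], [6.5, 3.0, 6.0, 0.0, 0.0], [6.5, 3.0, 6.0, 0.0, 0.0], [6.5, 3.0, 6.0, 0.0, 0.0], [6.5, 3.0, 6.0, 0.0, 0.0], [6.5, 3.0, 6.0, 0.0, 0.0], [6.5, 3.0, 6.0, 0.0, 0.0]]
`print(gradients)` → prints [6.5, 3.0, 6.0, 0.0, 0.0]
`print(grad_refs[0] is grad_refs[1])` → prints True

Answer:
[6.5, 3.0, 6.0, 0.0, 0.0]
True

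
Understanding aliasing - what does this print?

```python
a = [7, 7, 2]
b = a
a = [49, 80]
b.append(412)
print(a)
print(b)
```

Key concept: rebinding vs mutation: a is rebound to a new list, b still points at the original.
Step by step:
`a = [7, 7, 2]` → a = [7, 7, 2]
`b = a` → b = [7, 7, 2] (same object as a)
`a = [49, 80]` → a = [49, 80]
`b.append(412)` → b = [7, 7, 2, 412]
`print(a)` → prints [49, 80]
`print(b)` → prints [7, 7, 2, 412]

Answer:
[49, 80]
[7, 7, 2, 412]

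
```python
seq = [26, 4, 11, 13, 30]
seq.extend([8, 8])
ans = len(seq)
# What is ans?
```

Trace:
`seq = [26, 4, 11, 13, 30]` → seq = [26, 4, 11, 13, 30]
`seq.extend([8, 8])` → seq = [26, 4, 11, 13, 30, 8, 8]
`ans = len(seq)` → ans = 7
So ans = 7

Answer: 7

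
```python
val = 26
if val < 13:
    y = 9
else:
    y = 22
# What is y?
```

Trace:
`val = 26` → val = 26
`if val < 13: ...` → val < 13 is False, take else branch → y = 22
So y = 22

Answer: 22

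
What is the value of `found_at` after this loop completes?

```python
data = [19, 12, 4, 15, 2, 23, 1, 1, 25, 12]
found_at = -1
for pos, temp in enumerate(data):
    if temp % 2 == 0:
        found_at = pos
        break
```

First even number index in [19, 12, 4, 15, 2, 23, 1, 1, 25, 12]
`found_at` takes the values: -1 → 1

Answer: 1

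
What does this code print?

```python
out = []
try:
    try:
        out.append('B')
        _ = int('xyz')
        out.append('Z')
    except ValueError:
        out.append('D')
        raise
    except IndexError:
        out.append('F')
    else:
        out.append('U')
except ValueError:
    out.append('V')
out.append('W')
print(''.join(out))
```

Execution trace: 'B' (inner try body) → 'D' (inner except ValueError) → 'V' (outer except ValueError) → 'W' (after the try/except). Output: BDVW

Answer: BDVW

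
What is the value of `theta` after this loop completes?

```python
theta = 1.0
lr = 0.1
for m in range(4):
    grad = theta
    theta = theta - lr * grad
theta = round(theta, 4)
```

Gradient descent: w = 1.0 * (1 - 0.1)^4
`theta` takes the values: 1.0 → 0.9 → 0.81 → 0.729 → 0.6561

Answer: 0.6561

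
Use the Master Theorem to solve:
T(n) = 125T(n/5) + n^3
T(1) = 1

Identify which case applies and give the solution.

a=125, b=5, f(n)=n^3. log_5(125) = 3. Since c=3 = 3, Case 2 applies: T(n) = Θ(n^log_b(a) · log n) = O(n^3 log n).

Answer: O(n^3 log n) - Case 2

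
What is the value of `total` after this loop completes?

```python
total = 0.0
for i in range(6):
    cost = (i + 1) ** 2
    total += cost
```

Sum of squared losses 1² + 2² + ... + 6²
`total` takes the values: 0.0 → 1.0 → 5.0 → 14.0 → 30.0 → 55.0 → 91.0

Answer: 91.0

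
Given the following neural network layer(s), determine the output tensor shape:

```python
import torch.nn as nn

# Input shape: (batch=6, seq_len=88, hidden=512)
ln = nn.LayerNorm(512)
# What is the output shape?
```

Input: (6, 88, 512) -> Output: (6, 88, 512)

Answer: (6, 88, 512)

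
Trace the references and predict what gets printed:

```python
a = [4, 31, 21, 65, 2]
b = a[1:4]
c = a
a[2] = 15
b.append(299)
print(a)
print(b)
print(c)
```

Key concept: slice vs alias.
Step by step:
`a = [4, 31, 21, 65, 2]` → a = [4, 31, 21, 65, 2]
`b = a[1:4]` → b = [31, 21, 65]
`c = a` → c = [4, 31, 21, 65, 2] (same object as a)
`a[2] = 15` → a = [4, 31, 15, 65, 2] (same object as c); c = [4, 31, 15, 65, 2] (same object as a)
`b.append(299)` → b = [31, 21, 65, 299]
`print(a)` → prints [4, 31, 15, 65, 2]
`print(b)` → prints [31, 21, 65, 299]
`print(c)` → prints [4, 31, 15, 65, 2]

Answer:
[4, 31, 15, 65, 2]
[31, 21, 65, 299]
[4, 31, 15, 65, 2]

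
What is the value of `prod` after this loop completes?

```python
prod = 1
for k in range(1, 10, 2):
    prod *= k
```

Product of 1, 3, 5, ... up to 9
`prod` takes the values: 1 → 3 → 15 → 105 → 945

Answer: 945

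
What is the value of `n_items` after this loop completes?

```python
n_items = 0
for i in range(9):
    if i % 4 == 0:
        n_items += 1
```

Count numbers divisible by 4 in range(9)
`n_items` takes the values: 0 → 1 → 2 → 3

Answer: 3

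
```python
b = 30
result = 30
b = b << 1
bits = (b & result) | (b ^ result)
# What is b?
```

Trace:
`b = 30` → b = 30
`result = 30` → result = 30
`b = b << 1` → b = 60
`bits = (b & result) | (b ^ result)` → bits = 62
So b = 60

Answer: 60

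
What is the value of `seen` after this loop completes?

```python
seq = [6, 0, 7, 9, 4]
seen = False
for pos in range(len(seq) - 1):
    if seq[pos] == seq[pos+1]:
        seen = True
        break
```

Check consecutive duplicates in [6, 0, 7, 9, 4]
`seen` takes the values: False

Answer: False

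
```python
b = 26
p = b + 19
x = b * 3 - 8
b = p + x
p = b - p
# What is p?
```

Trace:
`b = 26` → b = 26
`p = b + 19` → p = 45
`x = b * 3 - 8` → x = 70
`b = p + x` → b = 115
`p = b - p` → p = 70
So p = 70

Answer: 70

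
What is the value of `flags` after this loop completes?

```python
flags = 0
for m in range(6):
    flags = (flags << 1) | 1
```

Build 6 consecutive 1-bits: 0b111111
`flags` takes the values: 0 → 1 → 3 → 7 → 15 → 31 → 63

Answer: 63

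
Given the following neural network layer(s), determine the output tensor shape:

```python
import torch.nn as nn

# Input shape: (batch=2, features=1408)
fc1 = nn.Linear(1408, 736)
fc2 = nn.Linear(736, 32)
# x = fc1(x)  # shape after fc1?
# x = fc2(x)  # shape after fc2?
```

Input: (2, 1408) -> after fc1: (2, 736) -> Output: (2, 32)

Answer: (2, 32)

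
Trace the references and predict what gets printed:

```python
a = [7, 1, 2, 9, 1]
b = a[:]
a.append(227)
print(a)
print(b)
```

Key concept: slice [:] creates copy.
Step by step:
`a = [7, 1, 2, 9, 1]` → a = [7, 1, 2, 9, 1]
`b = a[:]` → b = [7, 1, 2, 9, 1]
`a.append(227)` → a = [7, 1, 2, 9, 1, 227]
`print(a)` → prints [7, 1, 2, 9, 1, 227]
`print(b)` → prints [7, 1, 2, 9, 1]

Answer:
[7, 1, 2, 9, 1, 227]
[7, 1, 2, 9, 1]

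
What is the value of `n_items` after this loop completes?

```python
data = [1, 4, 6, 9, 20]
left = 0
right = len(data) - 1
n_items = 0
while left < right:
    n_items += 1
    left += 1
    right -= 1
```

Iterations until pointers meet (list length 5)
`n_items` takes the values: 0 → 1 → 2

Answer: 2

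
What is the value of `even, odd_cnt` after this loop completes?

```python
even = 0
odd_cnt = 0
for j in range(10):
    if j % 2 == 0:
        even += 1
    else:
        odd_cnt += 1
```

Count evens and odds in range(10)
`even, odd_cnt` takes the values: (0, 0) → (1, 0) → (1, 1) → (2, 1) → (2, 2) → (3, 2) → (3, 3) → (4, 3) → (4, 4) → (5, 4) → (5, 5)

Answer: 5, 5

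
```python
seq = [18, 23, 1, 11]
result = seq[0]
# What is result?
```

Trace:
`seq = [18, 23, 1, 11]` → seq = [18, 23, 1, 11]
`result = seq[0]` → result = 18
So result = 18

Answer: 18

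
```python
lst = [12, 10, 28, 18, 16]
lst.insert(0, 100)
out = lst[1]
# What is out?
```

Trace:
`lst = [12, 10, 28, 18, 16]` → lst = [12, 10, 28, 18, 16]
`lst.insert(0, 100)` → lst = [100, 12, 10, 28, 18, 16]
`out = lst[1]` → out = 12
So out = 12

Answer: 12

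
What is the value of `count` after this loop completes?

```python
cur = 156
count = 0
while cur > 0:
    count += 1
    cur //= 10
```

Count digits by repeated division by 10
`count` takes the values: 0 → 1 → 2 → 3

Answer: 3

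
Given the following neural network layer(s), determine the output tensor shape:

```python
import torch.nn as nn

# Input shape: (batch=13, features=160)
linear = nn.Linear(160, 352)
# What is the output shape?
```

Input: (13, 160) -> Output: (13, 352)

Answer: (13, 352)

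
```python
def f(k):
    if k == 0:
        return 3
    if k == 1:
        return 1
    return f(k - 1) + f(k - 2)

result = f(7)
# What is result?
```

Build up from base cases: f(0)=3, f(1)=1, f(2)=4, f(3)=5, f(4)=9, f(5)=14, f(6)=23, ..., f(7)=37

Answer: 37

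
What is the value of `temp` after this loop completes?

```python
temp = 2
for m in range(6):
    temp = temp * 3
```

Multiply by 3, 6 times: 2 * 3^6 = 1458
`temp` takes the values: 2 → 6 → 18 → 54 → 162 → 486 → 1458

Answer: 1458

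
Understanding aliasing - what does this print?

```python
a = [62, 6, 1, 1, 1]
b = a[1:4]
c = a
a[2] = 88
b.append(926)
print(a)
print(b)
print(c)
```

Key concept: slice vs alias.
Step by step:
`a = [62, 6, 1, 1, 1]` → a = [62, 6, 1, 1, 1]
`b = a[1:4]` → b = [6, 1, 1]
`c = a` → c = [62, 6, 1, 1, 1] (same object as a)
`a[2] = 88` → a = [62, 6, 88, 1, 1] (same object as c); c = [62, 6, 88, 1, 1] (same object as a)
`b.append(926)` → b = [6, 1, 1, 926]
`print(a)` → prints [62, 6, 88, 1, 1]
`print(b)` → prints [6, 1, 1, 926]
`print(c)` → prints [62, 6, 88, 1, 1]

Answer:
[62, 6, 88, 1, 1]
[6, 1, 1, 926]
[62, 6, 88, 1, 1]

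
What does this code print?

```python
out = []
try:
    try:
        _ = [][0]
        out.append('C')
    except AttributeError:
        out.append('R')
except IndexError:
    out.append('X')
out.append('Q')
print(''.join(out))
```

Execution trace: 'X' (outer except IndexError) → 'Q' (after the try/except). Output: XQ

Answer: XQ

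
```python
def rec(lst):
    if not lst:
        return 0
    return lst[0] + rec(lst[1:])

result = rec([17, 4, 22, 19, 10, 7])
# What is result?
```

17 + 4 + 22 + 19 + 10 + 7 + 0 = 79

Answer: 79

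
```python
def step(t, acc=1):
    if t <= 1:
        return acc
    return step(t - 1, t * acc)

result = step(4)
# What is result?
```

Accumulator trace (n, acc): (4, 1) -> (3, 4) -> (2, 12) -> (1, 24) -> return 24

Answer: 24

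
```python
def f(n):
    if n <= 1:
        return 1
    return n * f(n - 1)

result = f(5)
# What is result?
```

f(5) = 5 * 4 * 3 * 2 * 1 = 120

Answer: 120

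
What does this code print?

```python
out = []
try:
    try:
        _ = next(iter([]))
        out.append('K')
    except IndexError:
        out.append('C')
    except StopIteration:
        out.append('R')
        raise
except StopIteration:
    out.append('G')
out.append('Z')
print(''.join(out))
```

Execution trace: 'R' (inner except StopIteration) → 'G' (outer except StopIteration) → 'Z' (after the try/except). Output: RGZ

Answer: RGZ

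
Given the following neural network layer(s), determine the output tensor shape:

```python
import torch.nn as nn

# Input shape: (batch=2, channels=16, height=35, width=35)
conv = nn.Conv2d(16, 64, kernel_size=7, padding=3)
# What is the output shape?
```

Input: (2, 16, 35, 35) -> Output: (2, 64, 35, 35)

Answer: (2, 64, 35, 35)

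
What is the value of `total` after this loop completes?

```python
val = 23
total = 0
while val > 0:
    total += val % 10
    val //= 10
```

Sum digits of 23
`total` takes the values: 0 → 3 → 5

Answer: 5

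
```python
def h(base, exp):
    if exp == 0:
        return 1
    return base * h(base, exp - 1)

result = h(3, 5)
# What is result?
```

h(3, 5) = 3 * 3 * 3 * 3 * 3 = 243

Answer: 243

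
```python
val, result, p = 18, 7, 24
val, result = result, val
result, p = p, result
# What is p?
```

Trace:
`val, result, p = 18, 7, 24` → val = 18; result = 7; p = 24
`val, result = result, val` → val = 7; result = 18
`result, p = p, result` → result = 24; p = 18
So p = 18

Answer: 18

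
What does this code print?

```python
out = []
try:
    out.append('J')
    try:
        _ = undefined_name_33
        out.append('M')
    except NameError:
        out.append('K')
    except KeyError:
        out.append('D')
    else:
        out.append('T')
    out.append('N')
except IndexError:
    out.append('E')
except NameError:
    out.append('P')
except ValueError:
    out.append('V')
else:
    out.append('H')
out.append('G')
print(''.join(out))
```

Execution trace: 'J' (try body) → 'K' (inner except NameError) → 'N' (try body, no exception) → 'H' (else) → 'G' (after the try/except). Output: JKNHG

Answer: JKNHG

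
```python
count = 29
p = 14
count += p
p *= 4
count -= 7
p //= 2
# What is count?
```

Trace:
`count = 29` → count = 29
`p = 14` → p = 14
`count += p` → count = 43
`p *= 4` → p = 56
`count -= 7` → count = 36
`p //= 2` → p = 28
So count = 36

Answer: 36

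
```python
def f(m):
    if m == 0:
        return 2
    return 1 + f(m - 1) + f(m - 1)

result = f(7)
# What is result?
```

f(m) = 1 + 2·f(m-1), f(0)=2. Closed form: (2+1)·2^7 - 1 = 383.

Answer: 383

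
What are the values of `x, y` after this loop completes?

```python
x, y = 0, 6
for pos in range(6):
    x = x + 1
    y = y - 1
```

x goes 0→6, y goes 6→0
`x, y` takes the values: (0, 6) → (1, 6) → (1, 5) → (2, 5) → (2, 4) → (3, 4) → (3, 3) → (4, 3) → (4, 2) → (5, 2) → (5, 1) → (6, 1) → (6, 0)

Answer: 6, 0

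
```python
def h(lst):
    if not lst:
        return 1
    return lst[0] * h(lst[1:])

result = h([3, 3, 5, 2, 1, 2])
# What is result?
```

Product over [3, 3, 5, 2, 1, 2] = 3 * 3 * 5 * 2 * 1 * 2 = 180

Answer: 180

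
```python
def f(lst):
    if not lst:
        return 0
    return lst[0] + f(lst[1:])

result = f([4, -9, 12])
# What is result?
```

4 + (-9) + 12 + 0 = 7

Answer: 7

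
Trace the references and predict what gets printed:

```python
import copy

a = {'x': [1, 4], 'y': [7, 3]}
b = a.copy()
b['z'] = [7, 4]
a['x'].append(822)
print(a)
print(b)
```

Key concept: shallow copy of dict with mutable values.
Step by step:
`a = {'x': [1, 4], 'y': [7, 3]}` → a = {'x': [1, 4], 'y': [7, 3]}
`b = a.copy()` → b = {'x': [1, 4], 'y': [7, 3]}
`b['z'] = [7, 4]` → b = {'x': [1, 4], 'y': [7, 3], 'z': [7, 4]}
`a['x'].append(822)` → a = {'x': [1, 4, 822], 'y': [7, 3]}; b = {'x': [1, 4, 822], 'y': [7, 3], 'z': [7, 4]}
`print(a)` → prints {'x': [1, 4, 822], 'y': [7, 3]}
`print(b)` → prints {'x': [1, 4, 822], 'y': [7, 3], 'z': [7, 4]}

Answer:
{'x': [1, 4, 822], 'y': [7, 3]}
{'x': [1, 4, 822], 'y': [7, 3], 'z': [7, 4]}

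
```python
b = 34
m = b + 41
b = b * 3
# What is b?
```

Trace:
`b = 34` → b = 34
`m = b + 41` → m = 75
`b = b * 3` → b = 102
So b = 102

Answer: 102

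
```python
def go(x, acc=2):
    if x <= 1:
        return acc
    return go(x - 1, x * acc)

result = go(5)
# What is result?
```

Accumulator trace (n, acc): (5, 2) -> (4, 10) -> (3, 40) -> (2, 120) -> (1, 240) -> return 240

Answer: 240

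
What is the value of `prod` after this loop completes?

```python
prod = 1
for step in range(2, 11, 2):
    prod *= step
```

Product of even numbers 2 to 10
`prod` takes the values: 1 → 2 → 8 → 48 → 384 → 3840

Answer: 3840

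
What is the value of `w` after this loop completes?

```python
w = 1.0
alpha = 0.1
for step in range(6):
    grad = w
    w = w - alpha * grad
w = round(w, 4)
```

Gradient descent: w = 1.0 * (1 - 0.1)^6
`w` takes the values: 1.0 → 0.9 → 0.81 → 0.729 → 0.6561 → 0.59049 → 0.531441 → 0.5314

Answer: 0.5314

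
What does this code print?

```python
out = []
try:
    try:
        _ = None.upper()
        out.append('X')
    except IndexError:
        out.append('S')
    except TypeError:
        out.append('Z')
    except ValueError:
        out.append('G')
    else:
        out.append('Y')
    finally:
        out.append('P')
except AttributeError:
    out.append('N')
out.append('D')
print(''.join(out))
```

Execution trace: 'P' (finally) → 'N' (outer except AttributeError) → 'D' (after the try/except). Output: PND

Answer: PND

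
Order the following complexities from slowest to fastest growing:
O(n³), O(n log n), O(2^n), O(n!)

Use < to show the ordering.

Ordered by growth rate: O(n log n) < O(n³) < O(2^n) < O(n!)

Answer: O(n log n) < O(n³) < O(2^n) < O(n!)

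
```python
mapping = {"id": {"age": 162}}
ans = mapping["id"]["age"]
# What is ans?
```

Trace:
`mapping = {"id": {"age": 162}}` → mapping = {'id': {'age': 162}}
`ans = mapping["id"]["age"]` → ans = 162
So ans = 162

Answer: 162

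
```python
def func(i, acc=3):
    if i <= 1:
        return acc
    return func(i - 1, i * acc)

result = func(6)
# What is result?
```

Accumulator trace (n, acc): (6, 3) -> (5, 18) -> (4, 90) -> (3, 360) -> (2, 1080) -> (1, 2160) -> return 2160

Answer: 2160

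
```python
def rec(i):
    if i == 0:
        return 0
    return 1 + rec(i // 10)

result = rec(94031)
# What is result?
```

Count of digits of 94031: 5

Answer: 5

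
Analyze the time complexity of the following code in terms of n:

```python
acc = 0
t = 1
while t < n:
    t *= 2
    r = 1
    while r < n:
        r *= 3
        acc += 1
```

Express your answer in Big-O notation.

Each loop level contributes: log n × log n. Multiplying the contributions gives O(log² n).

Answer: O(log² n)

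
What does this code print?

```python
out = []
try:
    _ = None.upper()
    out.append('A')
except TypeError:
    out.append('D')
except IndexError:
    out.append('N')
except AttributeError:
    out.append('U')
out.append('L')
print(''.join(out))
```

Execution trace: 'U' (except AttributeError) → 'L' (after the try/except). Output: UL

Answer: UL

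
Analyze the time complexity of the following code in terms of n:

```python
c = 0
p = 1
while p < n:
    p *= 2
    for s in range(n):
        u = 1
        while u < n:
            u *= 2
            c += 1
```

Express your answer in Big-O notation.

Each loop level contributes: log n × n × log n. Multiplying the contributions gives O(n log² n).

Answer: O(n log² n)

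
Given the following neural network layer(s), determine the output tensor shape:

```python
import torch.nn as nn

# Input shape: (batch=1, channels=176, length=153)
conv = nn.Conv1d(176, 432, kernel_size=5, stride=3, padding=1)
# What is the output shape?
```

Input: (1, 176, 153) -> Output: (1, 432, 51)

Answer: (1, 432, 51)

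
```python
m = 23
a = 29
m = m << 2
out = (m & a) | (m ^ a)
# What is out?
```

Trace:
`m = 23` → m = 23
`a = 29` → a = 29
`m = m << 2` → m = 92
`out = (m & a) | (m ^ a)` → out = 93
So out = 93

Answer: 93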